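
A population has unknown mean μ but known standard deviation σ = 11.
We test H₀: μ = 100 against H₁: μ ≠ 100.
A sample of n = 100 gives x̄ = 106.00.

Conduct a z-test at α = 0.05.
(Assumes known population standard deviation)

Standard error: SE = σ/√n = 11/√100 = 1.1000
z-statistic: z = (x̄ - μ₀)/SE = (106.00 - 100)/1.1000 = 5.4545
Critical value: ±1.960
p-value < 0.0001
Decision: reject H₀

Answer: z = 5.4545, reject H₀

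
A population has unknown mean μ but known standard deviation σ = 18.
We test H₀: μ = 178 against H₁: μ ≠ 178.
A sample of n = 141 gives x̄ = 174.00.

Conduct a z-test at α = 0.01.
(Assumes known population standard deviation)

Standard error: SE = σ/√n = 18/√141 = 1.5159
z-statistic: z = (x̄ - μ₀)/SE = (174.00 - 178)/1.5159 = -2.6387
Critical value: ±2.576
p-value = 0.0083
Decision: reject H₀

Answer: z = -2.6387, reject H₀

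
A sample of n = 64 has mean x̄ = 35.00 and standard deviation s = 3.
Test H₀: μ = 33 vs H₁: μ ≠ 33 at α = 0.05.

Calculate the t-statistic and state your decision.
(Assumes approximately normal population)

Answer: t = 5.3333, reject H₀

Derivation:
df = n - 1 = 63
SE = s/√n = 3/√64 = 0.3750
t = (x̄ - μ₀)/SE = (35.00 - 33)/0.3750 = 5.3333
Critical value: t_{0.025,63} = ±1.998
p-value < 0.0001
Decision: reject H₀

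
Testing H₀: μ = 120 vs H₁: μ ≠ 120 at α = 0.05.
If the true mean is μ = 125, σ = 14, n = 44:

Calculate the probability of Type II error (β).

Answer: β ≈ 0.3413

Derivation:
SE = σ/√n = 14/√44 = 2.1106
Critical values: μ₀ ± z_0.025×SE = 120 ± 1.960×2.1106
Acceptance region: (115.8632, 124.1368)
Under H₁ (μ = 125): z_high = (124.1368 - 125)/2.1106 = -0.4090, z_low = (115.8632 - 125)/2.1106 = -4.3290
β = P(not reject | H₁) = Φ(-0.4090) - Φ(-4.3290) ≈ 0.3413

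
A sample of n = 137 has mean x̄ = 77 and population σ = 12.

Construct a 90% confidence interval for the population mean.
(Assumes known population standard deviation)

Confidence level: 90%, α = 0.1
z_0.05 = 1.645
SE = σ/√n = 12/√137 = 1.0252
Margin of error = 1.645 × 1.0252 = 1.6865
CI: x̄ ± margin = 77 ± 1.6865
CI: (75.3135, 78.6865)

Answer: (75.3135, 78.6865)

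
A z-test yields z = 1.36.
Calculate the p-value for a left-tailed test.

For z = 1.36:
p = P(Z < 1.36) = Φ(1.36) = 0.9131

Answer: p-value ≈ 0.9131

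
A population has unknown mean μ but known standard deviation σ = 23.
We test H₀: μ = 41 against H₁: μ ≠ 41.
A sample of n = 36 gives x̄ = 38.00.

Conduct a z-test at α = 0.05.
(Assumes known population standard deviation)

Standard error: SE = σ/√n = 23/√36 = 3.8333
z-statistic: z = (x̄ - μ₀)/SE = (38.00 - 41)/3.8333 = -0.7826
Critical value: ±1.960
p-value = 0.4339
Decision: fail to reject H₀

Answer: z = -0.7826, fail to reject H₀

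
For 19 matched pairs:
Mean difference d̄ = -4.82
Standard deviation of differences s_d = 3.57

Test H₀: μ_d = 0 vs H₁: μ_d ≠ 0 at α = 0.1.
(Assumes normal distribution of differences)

df = n - 1 = 18
SE = s_d/√n = 3.57/√19 = 0.8190
t = d̄/SE = -4.82/0.8190 = -5.8852
Critical value: t_{0.05,18} = ±1.734
p-value < 0.0001
Decision: reject H₀

Answer: t = -5.8852, reject H₀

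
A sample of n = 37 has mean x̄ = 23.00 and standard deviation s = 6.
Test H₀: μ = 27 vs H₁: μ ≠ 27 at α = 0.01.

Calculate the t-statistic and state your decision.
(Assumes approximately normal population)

df = n - 1 = 36
SE = s/√n = 6/√37 = 0.9864
t = (x̄ - μ₀)/SE = (23.00 - 27)/0.9864 = -4.0552
Critical value: t_{0.005,36} = ±2.719
p-value ≈ 0.0003
Decision: reject H₀

Answer: t = -4.0552, reject H₀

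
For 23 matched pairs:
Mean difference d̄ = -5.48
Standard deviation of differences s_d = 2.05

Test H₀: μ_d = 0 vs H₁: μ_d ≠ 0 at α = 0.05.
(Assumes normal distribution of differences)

Answer: t = -12.8187, reject H₀

Derivation:
df = n - 1 = 22
SE = s_d/√n = 2.05/√23 = 0.4275
t = d̄/SE = -5.48/0.4275 = -12.8187
Critical value: t_{0.025,22} = ±2.074
p-value < 0.0001
Decision: reject H₀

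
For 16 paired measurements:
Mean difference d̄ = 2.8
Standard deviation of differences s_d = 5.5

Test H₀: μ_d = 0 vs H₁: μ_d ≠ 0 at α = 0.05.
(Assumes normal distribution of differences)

df = n - 1 = 15
SE = s_d/√n = 5.5/√16 = 1.3750
t = d̄/SE = 2.8/1.3750 = 2.0364
Critical value: t_{0.025,15} = ±2.131
p-value ≈ 0.0598
Decision: fail to reject H₀

Answer: t = 2.0364, fail to reject H₀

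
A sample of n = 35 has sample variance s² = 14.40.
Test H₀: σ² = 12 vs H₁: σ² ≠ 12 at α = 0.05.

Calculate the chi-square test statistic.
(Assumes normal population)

df = n - 1 = 34
χ² = (n-1)s²/σ₀² = 34×14.40/12 = 40.8000
Critical values: χ²_{0.975,34} = 19.806, χ²_{0.025,34} = 51.966
Rejection region: χ² < 19.806 or χ² > 51.966
Decision: fail to reject H₀

Answer: χ² = 40.8000, fail to reject H₀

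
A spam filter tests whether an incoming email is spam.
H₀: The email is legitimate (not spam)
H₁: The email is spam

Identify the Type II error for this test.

Answer: Letting a spam email through to the inbox

Derivation:
Type I error: rejecting H₀ when it is actually true (false positive).
Type II error: failing to reject H₀ when H₁ is actually true (false negative).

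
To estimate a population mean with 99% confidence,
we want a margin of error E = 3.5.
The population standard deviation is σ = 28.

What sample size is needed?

z_0.005 = 2.576
n = (z×σ/E)² = (2.576×28/3.5)²
n = 424.6897
Round up: n = 425

Answer: n = 425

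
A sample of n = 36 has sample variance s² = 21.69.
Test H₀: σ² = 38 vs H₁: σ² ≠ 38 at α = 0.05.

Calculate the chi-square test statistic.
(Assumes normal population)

df = n - 1 = 35
χ² = (n-1)s²/σ₀² = 35×21.69/38 = 19.9776
Critical values: χ²_{0.975,35} = 20.569, χ²_{0.025,35} = 53.203
Rejection region: χ² < 20.569 or χ² > 53.203
Decision: reject H₀

Answer: χ² = 19.9776, reject H₀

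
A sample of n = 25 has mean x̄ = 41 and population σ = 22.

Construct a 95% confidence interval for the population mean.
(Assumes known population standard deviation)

Answer: (32.3760, 49.6240)

Derivation:
Confidence level: 95%, α = 0.05
z_0.025 = 1.960
SE = σ/√n = 22/√25 = 4.4000
Margin of error = 1.960 × 4.4000 = 8.6240
CI: x̄ ± margin = 41 ± 8.6240
CI: (32.3760, 49.6240)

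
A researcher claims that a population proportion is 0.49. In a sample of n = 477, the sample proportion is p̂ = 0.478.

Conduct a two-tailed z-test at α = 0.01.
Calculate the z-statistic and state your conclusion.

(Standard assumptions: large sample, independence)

Answer: z = -0.5243, fail to reject H₀

Derivation:
H₀: p = 0.49, H₁: p ≠ 0.49
Standard error: SE = √(p₀(1-p₀)/n) = √(0.49×0.51/477) = 0.022889
z-statistic: z = (p̂ - p₀)/SE = (0.478 - 0.49)/0.022889 = -0.5243
Critical value: z_0.005 = ±2.576
p-value = 0.6001
Decision: fail to reject H₀ at α = 0.01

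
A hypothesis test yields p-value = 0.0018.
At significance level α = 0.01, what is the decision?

Answer: reject H₀

Derivation:
Compare p-value to α:
0.0018 < 0.01
Decision: reject H₀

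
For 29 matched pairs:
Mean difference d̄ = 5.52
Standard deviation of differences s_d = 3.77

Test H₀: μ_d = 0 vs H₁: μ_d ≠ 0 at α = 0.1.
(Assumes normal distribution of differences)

Answer: t = 7.8846, reject H₀

Derivation:
df = n - 1 = 28
SE = s_d/√n = 3.77/√29 = 0.7001
t = d̄/SE = 5.52/0.7001 = 7.8846
Critical value: t_{0.05,28} = ±1.701
p-value < 0.0001
Decision: reject H₀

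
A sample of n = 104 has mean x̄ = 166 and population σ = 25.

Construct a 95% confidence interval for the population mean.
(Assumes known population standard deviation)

Confidence level: 95%, α = 0.05
z_0.025 = 1.960
SE = σ/√n = 25/√104 = 2.4515
Margin of error = 1.960 × 2.4515 = 4.8049
CI: x̄ ± margin = 166 ± 4.8049
CI: (161.1951, 170.8049)

Answer: (161.1951, 170.8049)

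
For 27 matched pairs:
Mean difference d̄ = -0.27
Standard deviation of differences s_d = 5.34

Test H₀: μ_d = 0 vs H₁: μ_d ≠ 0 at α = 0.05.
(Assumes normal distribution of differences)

df = n - 1 = 26
SE = s_d/√n = 5.34/√27 = 1.0277
t = d̄/SE = -0.27/1.0277 = -0.2627
Critical value: t_{0.025,26} = ±2.056
p-value ≈ 0.7949
Decision: fail to reject H₀

Answer: t = -0.2627, fail to reject H₀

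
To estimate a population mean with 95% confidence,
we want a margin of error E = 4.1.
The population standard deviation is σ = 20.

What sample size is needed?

z_0.025 = 1.960
n = (z×σ/E)² = (1.960×20/4.1)²
n = 91.4123
Round up: n = 92

Answer: n = 92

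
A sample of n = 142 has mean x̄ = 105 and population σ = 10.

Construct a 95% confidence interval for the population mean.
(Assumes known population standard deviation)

Confidence level: 95%, α = 0.05
z_0.025 = 1.960
SE = σ/√n = 10/√142 = 0.8392
Margin of error = 1.960 × 0.8392 = 1.6448
CI: x̄ ± margin = 105 ± 1.6448
CI: (103.3552, 106.6448)

Answer: (103.3552, 106.6448)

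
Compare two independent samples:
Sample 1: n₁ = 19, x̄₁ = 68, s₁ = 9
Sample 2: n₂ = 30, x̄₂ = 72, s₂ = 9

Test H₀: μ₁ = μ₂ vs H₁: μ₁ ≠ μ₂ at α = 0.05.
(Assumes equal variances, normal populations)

Pooled variance: s²_p = [18×9² + 29×9²]/(47) = 81.0000
s_p = 9.0000
SE = s_p×√(1/n₁ + 1/n₂) = 9.0000×√(1/19 + 1/30) = 2.6388
t = (x̄₁ - x̄₂)/SE = (68 - 72)/2.6388 = -1.5158
df = 47, t-critical = ±2.012
Decision: fail to reject H₀

Answer: t = -1.5158, fail to reject H₀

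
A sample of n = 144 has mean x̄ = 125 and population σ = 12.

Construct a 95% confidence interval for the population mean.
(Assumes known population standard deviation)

Answer: (123.0400, 126.9600)

Derivation:
Confidence level: 95%, α = 0.05
z_0.025 = 1.960
SE = σ/√n = 12/√144 = 1.0000
Margin of error = 1.960 × 1.0000 = 1.9600
CI: x̄ ± margin = 125 ± 1.9600
CI: (123.0400, 126.9600)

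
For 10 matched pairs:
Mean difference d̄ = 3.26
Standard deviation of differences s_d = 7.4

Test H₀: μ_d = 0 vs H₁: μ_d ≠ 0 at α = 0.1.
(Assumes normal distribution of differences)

Answer: t = 1.3931, fail to reject H₀

Derivation:
df = n - 1 = 9
SE = s_d/√n = 7.4/√10 = 2.3401
t = d̄/SE = 3.26/2.3401 = 1.3931
Critical value: t_{0.05,9} = ±1.833
p-value ≈ 0.1970
Decision: fail to reject H₀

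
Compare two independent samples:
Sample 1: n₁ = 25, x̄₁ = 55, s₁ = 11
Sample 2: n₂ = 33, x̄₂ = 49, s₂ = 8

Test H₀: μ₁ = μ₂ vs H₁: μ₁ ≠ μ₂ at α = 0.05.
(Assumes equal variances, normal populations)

Pooled variance: s²_p = [24×11² + 32×8²]/(56) = 88.4286
s_p = 9.4036
SE = s_p×√(1/n₁ + 1/n₂) = 9.4036×√(1/25 + 1/33) = 2.4933
t = (x̄₁ - x̄₂)/SE = (55 - 49)/2.4933 = 2.4064
df = 56, t-critical = ±2.003
Decision: reject H₀

Answer: t = 2.4064, reject H₀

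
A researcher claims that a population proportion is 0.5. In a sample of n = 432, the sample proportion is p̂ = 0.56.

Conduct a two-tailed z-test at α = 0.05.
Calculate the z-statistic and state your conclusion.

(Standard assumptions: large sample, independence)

H₀: p = 0.5, H₁: p ≠ 0.5
Standard error: SE = √(p₀(1-p₀)/n) = √(0.5×0.5/432) = 0.024056
z-statistic: z = (p̂ - p₀)/SE = (0.56 - 0.5)/0.024056 = 2.4942
Critical value: z_0.025 = ±1.960
p-value = 0.0126
Decision: reject H₀ at α = 0.05

Answer: z = 2.4942, reject H₀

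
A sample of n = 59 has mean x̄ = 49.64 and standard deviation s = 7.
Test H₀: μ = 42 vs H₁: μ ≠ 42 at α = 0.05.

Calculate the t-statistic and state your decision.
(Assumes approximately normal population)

df = n - 1 = 58
SE = s/√n = 7/√59 = 0.9113
t = (x̄ - μ₀)/SE = (49.64 - 42)/0.9113 = 8.3836
Critical value: t_{0.025,58} = ±2.002
p-value < 0.0001
Decision: reject H₀

Answer: t = 8.3836, reject H₀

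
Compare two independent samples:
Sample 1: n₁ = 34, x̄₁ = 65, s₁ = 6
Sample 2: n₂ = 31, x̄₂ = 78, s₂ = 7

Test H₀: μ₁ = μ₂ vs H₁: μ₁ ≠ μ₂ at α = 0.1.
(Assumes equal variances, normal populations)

Answer: t = -8.0595, reject H₀

Derivation:
Pooled variance: s²_p = [33×6² + 30×7²]/(63) = 42.1905
s_p = 6.4954
SE = s_p×√(1/n₁ + 1/n₂) = 6.4954×√(1/34 + 1/31) = 1.6130
t = (x̄₁ - x̄₂)/SE = (65 - 78)/1.6130 = -8.0595
df = 63, t-critical = ±1.669
Decision: reject H₀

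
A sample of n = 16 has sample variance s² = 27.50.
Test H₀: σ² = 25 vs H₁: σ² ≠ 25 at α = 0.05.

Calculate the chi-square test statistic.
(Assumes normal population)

Answer: χ² = 16.5000, fail to reject H₀

Derivation:
df = n - 1 = 15
χ² = (n-1)s²/σ₀² = 15×27.50/25 = 16.5000
Critical values: χ²_{0.975,15} = 6.262, χ²_{0.025,15} = 27.488
Rejection region: χ² < 6.262 or χ² > 27.488
Decision: fail to reject H₀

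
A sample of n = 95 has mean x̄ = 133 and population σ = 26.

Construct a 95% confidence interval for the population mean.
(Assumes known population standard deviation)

Answer: (127.7717, 138.2283)

Derivation:
Confidence level: 95%, α = 0.05
z_0.025 = 1.960
SE = σ/√n = 26/√95 = 2.6675
Margin of error = 1.960 × 2.6675 = 5.2283
CI: x̄ ± margin = 133 ± 5.2283
CI: (127.7717, 138.2283)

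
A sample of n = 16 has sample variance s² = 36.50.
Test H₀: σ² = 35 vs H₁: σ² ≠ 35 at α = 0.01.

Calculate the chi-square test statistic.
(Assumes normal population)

Answer: χ² = 15.6429, fail to reject H₀

Derivation:
df = n - 1 = 15
χ² = (n-1)s²/σ₀² = 15×36.50/35 = 15.6429
Critical values: χ²_{0.995,15} = 4.601, χ²_{0.005,15} = 32.801
Rejection region: χ² < 4.601 or χ² > 32.801
Decision: fail to reject H₀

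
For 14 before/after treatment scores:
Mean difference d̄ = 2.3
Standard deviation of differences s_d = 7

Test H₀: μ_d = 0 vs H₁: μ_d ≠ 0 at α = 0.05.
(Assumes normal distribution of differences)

df = n - 1 = 13
SE = s_d/√n = 7/√14 = 1.8708
t = d̄/SE = 2.3/1.8708 = 1.2294
Critical value: t_{0.025,13} = ±2.160
p-value ≈ 0.2407
Decision: fail to reject H₀

Answer: t = 1.2294, fail to reject H₀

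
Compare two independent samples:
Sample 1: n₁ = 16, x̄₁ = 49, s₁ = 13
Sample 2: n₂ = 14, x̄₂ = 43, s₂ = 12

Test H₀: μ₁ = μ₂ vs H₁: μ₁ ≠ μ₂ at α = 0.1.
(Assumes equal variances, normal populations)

Answer: t = 1.3068, fail to reject H₀

Derivation:
Pooled variance: s²_p = [15×13² + 13×12²]/(28) = 157.3929
s_p = 12.5456
SE = s_p×√(1/n₁ + 1/n₂) = 12.5456×√(1/16 + 1/14) = 4.5912
t = (x̄₁ - x̄₂)/SE = (49 - 43)/4.5912 = 1.3068
df = 28, t-critical = ±1.701
Decision: fail to reject H₀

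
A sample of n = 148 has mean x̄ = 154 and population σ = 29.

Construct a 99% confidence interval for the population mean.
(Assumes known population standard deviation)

Answer: (147.8593, 160.1407)

Derivation:
Confidence level: 99%, α = 0.01
z_0.005 = 2.576
SE = σ/√n = 29/√148 = 2.3838
Margin of error = 2.576 × 2.3838 = 6.1407
CI: x̄ ± margin = 154 ± 6.1407
CI: (147.8593, 160.1407)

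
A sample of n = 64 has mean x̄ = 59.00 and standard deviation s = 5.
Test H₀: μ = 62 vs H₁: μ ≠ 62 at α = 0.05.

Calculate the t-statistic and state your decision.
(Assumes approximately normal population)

df = n - 1 = 63
SE = s/√n = 5/√64 = 0.6250
t = (x̄ - μ₀)/SE = (59.00 - 62)/0.6250 = -4.8000
Critical value: t_{0.025,63} = ±1.998
p-value < 0.0001
Decision: reject H₀

Answer: t = -4.8000, reject H₀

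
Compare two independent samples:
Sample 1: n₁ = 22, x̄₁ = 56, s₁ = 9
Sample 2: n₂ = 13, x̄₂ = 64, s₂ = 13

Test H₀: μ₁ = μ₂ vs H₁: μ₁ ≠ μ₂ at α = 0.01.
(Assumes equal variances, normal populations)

Answer: t = -2.1513, fail to reject H₀

Derivation:
Pooled variance: s²_p = [21×9² + 12×13²]/(33) = 113.0000
s_p = 10.6301
SE = s_p×√(1/n₁ + 1/n₂) = 10.6301×√(1/22 + 1/13) = 3.7187
t = (x̄₁ - x̄₂)/SE = (56 - 64)/3.7187 = -2.1513
df = 33, t-critical = ±2.733
Decision: fail to reject H₀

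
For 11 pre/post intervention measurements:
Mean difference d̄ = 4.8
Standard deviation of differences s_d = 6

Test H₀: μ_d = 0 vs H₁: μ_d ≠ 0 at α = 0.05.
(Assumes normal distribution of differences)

df = n - 1 = 10
SE = s_d/√n = 6/√11 = 1.8091
t = d̄/SE = 4.8/1.8091 = 2.6533
Critical value: t_{0.025,10} = ±2.228
p-value ≈ 0.0242
Decision: reject H₀

Answer: t = 2.6533, reject H₀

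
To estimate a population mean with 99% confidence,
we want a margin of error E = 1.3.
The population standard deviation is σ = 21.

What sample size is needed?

z_0.005 = 2.576
n = (z×σ/E)² = (2.576×21/1.3)²
n = 1731.5842
Round up: n = 1732

Answer: n = 1732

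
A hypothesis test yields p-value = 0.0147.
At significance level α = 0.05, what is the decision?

Compare p-value to α:
0.0147 < 0.05
Decision: reject H₀

Answer: reject H₀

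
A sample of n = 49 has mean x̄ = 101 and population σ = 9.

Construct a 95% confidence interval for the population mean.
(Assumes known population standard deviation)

Answer: (98.4800, 103.5200)

Derivation:
Confidence level: 95%, α = 0.05
z_0.025 = 1.960
SE = σ/√n = 9/√49 = 1.2857
Margin of error = 1.960 × 1.2857 = 2.5200
CI: x̄ ± margin = 101 ± 2.5200
CI: (98.4800, 103.5200)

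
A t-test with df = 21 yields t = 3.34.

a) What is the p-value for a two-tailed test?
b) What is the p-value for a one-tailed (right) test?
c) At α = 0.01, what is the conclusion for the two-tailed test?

Answer: a) 0.0031, b) 0.0016, c) reject H₀

Derivation:
Using t-distribution with df = 21:
a) Two-tailed: p = 2×P(T > 3.34) = 0.0031
b) One-tailed: p = P(T > 3.34) = 0.0016
c) 0.0031 < 0.01, reject H₀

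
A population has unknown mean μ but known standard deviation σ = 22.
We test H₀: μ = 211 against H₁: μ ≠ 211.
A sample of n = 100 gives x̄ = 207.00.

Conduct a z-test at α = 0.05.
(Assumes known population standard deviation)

Standard error: SE = σ/√n = 22/√100 = 2.2000
z-statistic: z = (x̄ - μ₀)/SE = (207.00 - 211)/2.2000 = -1.8182
Critical value: ±1.960
p-value = 0.0690
Decision: fail to reject H₀

Answer: z = -1.8182, fail to reject H₀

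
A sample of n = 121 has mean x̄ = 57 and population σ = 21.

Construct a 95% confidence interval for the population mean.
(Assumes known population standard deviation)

Confidence level: 95%, α = 0.05
z_0.025 = 1.960
SE = σ/√n = 21/√121 = 1.9091
Margin of error = 1.960 × 1.9091 = 3.7418
CI: x̄ ± margin = 57 ± 3.7418
CI: (53.2582, 60.7418)

Answer: (53.2582, 60.7418)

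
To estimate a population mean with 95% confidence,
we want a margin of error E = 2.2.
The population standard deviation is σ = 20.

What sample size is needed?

z_0.025 = 1.960
n = (z×σ/E)² = (1.960×20/2.2)²
n = 317.4876
Round up: n = 318

Answer: n = 318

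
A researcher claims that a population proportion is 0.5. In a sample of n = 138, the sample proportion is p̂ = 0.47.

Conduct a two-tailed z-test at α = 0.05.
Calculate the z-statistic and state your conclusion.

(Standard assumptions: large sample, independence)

Answer: z = -0.7048, fail to reject H₀

Derivation:
H₀: p = 0.5, H₁: p ≠ 0.5
Standard error: SE = √(p₀(1-p₀)/n) = √(0.5×0.5/138) = 0.042563
z-statistic: z = (p̂ - p₀)/SE = (0.47 - 0.5)/0.042563 = -0.7048
Critical value: z_0.025 = ±1.960
p-value = 0.4809
Decision: fail to reject H₀ at α = 0.05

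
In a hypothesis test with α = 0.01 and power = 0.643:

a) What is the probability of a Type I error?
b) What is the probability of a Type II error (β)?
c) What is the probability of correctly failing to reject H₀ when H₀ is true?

Answer: a) 0.01, b) 0.357, c) 0.99

Derivation:
a) Type I error probability = α = 0.01
b) Power = P(reject H₀ | H₁ true) = 1 - β = 0.643, so Type II error probability = β = 1 - Power = 0.357
c) P(fail to reject H₀ | H₀ true) = 1 - α = 0.99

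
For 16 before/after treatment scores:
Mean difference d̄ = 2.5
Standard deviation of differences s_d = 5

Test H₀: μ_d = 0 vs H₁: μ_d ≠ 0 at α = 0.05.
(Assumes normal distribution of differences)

Answer: t = 2.0000, fail to reject H₀

Derivation:
df = n - 1 = 15
SE = s_d/√n = 5/√16 = 1.2500
t = d̄/SE = 2.5/1.2500 = 2.0000
Critical value: t_{0.025,15} = ±2.131
p-value ≈ 0.0639
Decision: fail to reject H₀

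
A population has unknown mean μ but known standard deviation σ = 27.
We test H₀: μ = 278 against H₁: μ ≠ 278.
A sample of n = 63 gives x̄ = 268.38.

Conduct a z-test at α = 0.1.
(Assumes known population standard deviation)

Answer: z = -2.8280, reject H₀

Derivation:
Standard error: SE = σ/√n = 27/√63 = 3.4017
z-statistic: z = (x̄ - μ₀)/SE = (268.38 - 278)/3.4017 = -2.8280
Critical value: ±1.645
p-value = 0.0047
Decision: reject H₀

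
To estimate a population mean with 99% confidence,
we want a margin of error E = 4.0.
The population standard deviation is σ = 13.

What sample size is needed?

Answer: n = 71

Derivation:
z_0.005 = 2.576
n = (z×σ/E)² = (2.576×13/4.0)²
n = 70.0904
Round up: n = 71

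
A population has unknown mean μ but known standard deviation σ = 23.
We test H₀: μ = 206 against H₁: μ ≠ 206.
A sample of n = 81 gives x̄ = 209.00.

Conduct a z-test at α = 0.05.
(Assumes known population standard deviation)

Answer: z = 1.1739, fail to reject H₀

Derivation:
Standard error: SE = σ/√n = 23/√81 = 2.5556
z-statistic: z = (x̄ - μ₀)/SE = (209.00 - 206)/2.5556 = 1.1739
Critical value: ±1.960
p-value = 0.2404
Decision: fail to reject H₀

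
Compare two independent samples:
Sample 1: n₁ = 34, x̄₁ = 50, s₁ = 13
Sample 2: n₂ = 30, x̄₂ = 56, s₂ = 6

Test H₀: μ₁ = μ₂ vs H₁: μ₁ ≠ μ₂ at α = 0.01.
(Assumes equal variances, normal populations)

Pooled variance: s²_p = [33×13² + 29×6²]/(62) = 106.7903
s_p = 10.3339
SE = s_p×√(1/n₁ + 1/n₂) = 10.3339×√(1/34 + 1/30) = 2.5885
t = (x̄₁ - x̄₂)/SE = (50 - 56)/2.5885 = -2.3179
df = 62, t-critical = ±2.657
Decision: fail to reject H₀

Answer: t = -2.3179, fail to reject H₀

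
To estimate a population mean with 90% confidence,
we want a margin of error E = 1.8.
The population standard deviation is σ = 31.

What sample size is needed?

z_0.05 = 1.645
n = (z×σ/E)² = (1.645×31/1.8)²
n = 802.6204
Round up: n = 803

Answer: n = 803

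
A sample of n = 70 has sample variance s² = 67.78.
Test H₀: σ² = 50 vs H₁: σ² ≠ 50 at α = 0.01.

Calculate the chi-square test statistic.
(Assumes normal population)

Answer: χ² = 93.5364, fail to reject H₀

Derivation:
df = n - 1 = 69
χ² = (n-1)s²/σ₀² = 69×67.78/50 = 93.5364
Critical values: χ²_{0.995,69} = 42.494, χ²_{0.005,69} = 102.996
Rejection region: χ² < 42.494 or χ² > 102.996
Decision: fail to reject H₀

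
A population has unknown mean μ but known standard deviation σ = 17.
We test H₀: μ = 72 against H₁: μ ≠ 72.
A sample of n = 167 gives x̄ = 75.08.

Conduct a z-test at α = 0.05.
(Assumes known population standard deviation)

Standard error: SE = σ/√n = 17/√167 = 1.3155
z-statistic: z = (x̄ - μ₀)/SE = (75.08 - 72)/1.3155 = 2.3413
Critical value: ±1.960
p-value = 0.0192
Decision: reject H₀

Answer: z = 2.3413, reject H₀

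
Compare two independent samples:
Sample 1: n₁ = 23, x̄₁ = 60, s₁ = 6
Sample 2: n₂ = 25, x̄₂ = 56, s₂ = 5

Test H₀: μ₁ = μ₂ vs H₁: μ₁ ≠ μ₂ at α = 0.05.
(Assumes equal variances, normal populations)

Answer: t = 2.5167, reject H₀

Derivation:
Pooled variance: s²_p = [22×6² + 24×5²]/(46) = 30.2609
s_p = 5.5010
SE = s_p×√(1/n₁ + 1/n₂) = 5.5010×√(1/23 + 1/25) = 1.5894
t = (x̄₁ - x̄₂)/SE = (60 - 56)/1.5894 = 2.5167
df = 46, t-critical = ±2.013
Decision: reject H₀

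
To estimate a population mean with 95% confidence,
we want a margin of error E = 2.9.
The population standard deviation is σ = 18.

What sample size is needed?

Answer: n = 148

Derivation:
z_0.025 = 1.960
n = (z×σ/E)² = (1.960×18/2.9)²
n = 147.9998
Round up: n = 148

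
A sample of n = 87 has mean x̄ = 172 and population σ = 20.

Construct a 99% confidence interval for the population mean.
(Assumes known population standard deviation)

Confidence level: 99%, α = 0.01
z_0.005 = 2.576
SE = σ/√n = 20/√87 = 2.1442
Margin of error = 2.576 × 2.1442 = 5.5235
CI: x̄ ± margin = 172 ± 5.5235
CI: (166.4765, 177.5235)

Answer: (166.4765, 177.5235)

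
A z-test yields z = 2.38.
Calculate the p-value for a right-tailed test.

For z = 2.38:
p = P(Z > 2.38) = 1 - Φ(2.38) = 0.0087

Answer: p-value ≈ 0.0087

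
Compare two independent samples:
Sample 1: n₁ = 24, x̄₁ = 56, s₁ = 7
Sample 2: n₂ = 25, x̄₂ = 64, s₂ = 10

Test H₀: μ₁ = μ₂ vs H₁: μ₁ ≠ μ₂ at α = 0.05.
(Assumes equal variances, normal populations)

Answer: t = -3.2315, reject H₀

Derivation:
Pooled variance: s²_p = [23×7² + 24×10²]/(47) = 75.0426
s_p = 8.6627
SE = s_p×√(1/n₁ + 1/n₂) = 8.6627×√(1/24 + 1/25) = 2.4756
t = (x̄₁ - x̄₂)/SE = (56 - 64)/2.4756 = -3.2315
df = 47, t-critical = ±2.012
Decision: reject H₀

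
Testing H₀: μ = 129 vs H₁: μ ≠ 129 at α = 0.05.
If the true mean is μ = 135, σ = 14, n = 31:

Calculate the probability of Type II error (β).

SE = σ/√n = 14/√31 = 2.5145
Critical values: μ₀ ± z_0.025×SE = 129 ± 1.960×2.5145
Acceptance region: (124.0716, 133.9284)
Under H₁ (μ = 135): z_high = (133.9284 - 135)/2.5145 = -0.4262, z_low = (124.0716 - 135)/2.5145 = -4.3462
β = P(not reject | H₁) = Φ(-0.4262) - Φ(-4.3462) ≈ 0.3350

Answer: β ≈ 0.3350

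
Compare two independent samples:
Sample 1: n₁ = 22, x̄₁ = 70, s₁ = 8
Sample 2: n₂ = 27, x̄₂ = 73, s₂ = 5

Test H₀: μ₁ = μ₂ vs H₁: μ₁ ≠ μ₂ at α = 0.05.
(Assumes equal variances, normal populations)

Answer: t = -1.6036, fail to reject H₀

Derivation:
Pooled variance: s²_p = [21×8² + 26×5²]/(47) = 42.4255
s_p = 6.5135
SE = s_p×√(1/n₁ + 1/n₂) = 6.5135×√(1/22 + 1/27) = 1.8708
t = (x̄₁ - x̄₂)/SE = (70 - 73)/1.8708 = -1.6036
df = 47, t-critical = ±2.012
Decision: fail to reject H₀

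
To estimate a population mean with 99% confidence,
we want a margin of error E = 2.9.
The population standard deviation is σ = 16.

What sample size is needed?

z_0.005 = 2.576
n = (z×σ/E)² = (2.576×16/2.9)²
n = 201.9927
Round up: n = 202

Answer: n = 202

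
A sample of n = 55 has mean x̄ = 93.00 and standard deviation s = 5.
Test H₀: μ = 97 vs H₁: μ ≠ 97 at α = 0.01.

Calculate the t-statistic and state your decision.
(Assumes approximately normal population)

Answer: t = -5.9330, reject H₀

Derivation:
df = n - 1 = 54
SE = s/√n = 5/√55 = 0.6742
t = (x̄ - μ₀)/SE = (93.00 - 97)/0.6742 = -5.9330
Critical value: t_{0.005,54} = ±2.670
p-value < 0.0001
Decision: reject H₀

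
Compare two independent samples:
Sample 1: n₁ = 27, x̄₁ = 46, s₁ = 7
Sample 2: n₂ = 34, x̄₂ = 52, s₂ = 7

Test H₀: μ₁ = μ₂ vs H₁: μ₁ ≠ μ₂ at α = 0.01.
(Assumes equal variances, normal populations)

Answer: t = -3.3252, reject H₀

Derivation:
Pooled variance: s²_p = [26×7² + 33×7²]/(59) = 49.0000
s_p = 7.0000
SE = s_p×√(1/n₁ + 1/n₂) = 7.0000×√(1/27 + 1/34) = 1.8044
t = (x̄₁ - x̄₂)/SE = (46 - 52)/1.8044 = -3.3252
df = 59, t-critical = ±2.662
Decision: reject H₀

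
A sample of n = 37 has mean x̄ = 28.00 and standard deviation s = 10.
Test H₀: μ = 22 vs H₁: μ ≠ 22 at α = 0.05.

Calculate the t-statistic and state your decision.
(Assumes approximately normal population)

df = n - 1 = 36
SE = s/√n = 10/√37 = 1.6440
t = (x̄ - μ₀)/SE = (28.00 - 22)/1.6440 = 3.6496
Critical value: t_{0.025,36} = ±2.028
p-value ≈ 0.0008
Decision: reject H₀

Answer: t = 3.6496, reject H₀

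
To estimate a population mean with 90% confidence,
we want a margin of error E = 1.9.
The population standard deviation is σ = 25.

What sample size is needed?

Answer: n = 469

Derivation:
z_0.05 = 1.645
n = (z×σ/E)² = (1.645×25/1.9)²
n = 468.4946
Round up: n = 469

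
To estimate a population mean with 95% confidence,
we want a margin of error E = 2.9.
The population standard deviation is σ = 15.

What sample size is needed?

Answer: n = 103

Derivation:
z_0.025 = 1.960
n = (z×σ/E)² = (1.960×15/2.9)²
n = 102.7776
Round up: n = 103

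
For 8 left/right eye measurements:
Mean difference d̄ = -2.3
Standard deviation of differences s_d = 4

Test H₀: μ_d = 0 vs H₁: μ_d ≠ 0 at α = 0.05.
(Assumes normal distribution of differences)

df = n - 1 = 7
SE = s_d/√n = 4/√8 = 1.4142
t = d̄/SE = -2.3/1.4142 = -1.6264
Critical value: t_{0.025,7} = ±2.365
p-value ≈ 0.1479
Decision: fail to reject H₀

Answer: t = -1.6264, fail to reject H₀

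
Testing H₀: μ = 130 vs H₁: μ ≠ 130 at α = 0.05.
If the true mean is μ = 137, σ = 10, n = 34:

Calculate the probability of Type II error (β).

Answer: β ≈ 0.0169

Derivation:
SE = σ/√n = 10/√34 = 1.7150
Critical values: μ₀ ± z_0.025×SE = 130 ± 1.960×1.7150
Acceptance region: (126.6386, 133.3614)
Under H₁ (μ = 137): z_high = (133.3614 - 137)/1.7150 = -2.1216, z_low = (126.6386 - 137)/1.7150 = -6.0416
β = P(not reject | H₁) = Φ(-2.1216) - Φ(-6.0416) ≈ 0.0169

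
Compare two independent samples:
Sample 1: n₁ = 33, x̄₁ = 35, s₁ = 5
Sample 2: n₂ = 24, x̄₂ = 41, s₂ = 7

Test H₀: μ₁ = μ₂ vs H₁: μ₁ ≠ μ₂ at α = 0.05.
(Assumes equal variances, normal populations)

Answer: t = -3.7783, reject H₀

Derivation:
Pooled variance: s²_p = [32×5² + 23×7²]/(55) = 35.0364
s_p = 5.9192
SE = s_p×√(1/n₁ + 1/n₂) = 5.9192×√(1/33 + 1/24) = 1.5880
t = (x̄₁ - x̄₂)/SE = (35 - 41)/1.5880 = -3.7783
df = 55, t-critical = ±2.004
Decision: reject H₀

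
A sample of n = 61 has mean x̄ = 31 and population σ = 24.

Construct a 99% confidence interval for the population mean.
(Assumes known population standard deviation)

Confidence level: 99%, α = 0.01
z_0.005 = 2.576
SE = σ/√n = 24/√61 = 3.0729
Margin of error = 2.576 × 3.0729 = 7.9158
CI: x̄ ± margin = 31 ± 7.9158
CI: (23.0842, 38.9158)

Answer: (23.0842, 38.9158)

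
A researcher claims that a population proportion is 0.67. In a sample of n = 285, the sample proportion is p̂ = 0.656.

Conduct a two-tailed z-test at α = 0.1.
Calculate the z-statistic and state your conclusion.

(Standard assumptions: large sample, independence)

H₀: p = 0.67, H₁: p ≠ 0.67
Standard error: SE = √(p₀(1-p₀)/n) = √(0.67×0.33/285) = 0.027853
z-statistic: z = (p̂ - p₀)/SE = (0.656 - 0.67)/0.027853 = -0.5026
Critical value: z_0.05 = ±1.645
p-value = 0.6152
Decision: fail to reject H₀ at α = 0.1

Answer: z = -0.5026, fail to reject H₀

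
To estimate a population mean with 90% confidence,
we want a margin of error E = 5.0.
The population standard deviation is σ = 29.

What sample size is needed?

Answer: n = 92

Derivation:
z_0.05 = 1.645
n = (z×σ/E)² = (1.645×29/5.0)²
n = 91.0307
Round up: n = 92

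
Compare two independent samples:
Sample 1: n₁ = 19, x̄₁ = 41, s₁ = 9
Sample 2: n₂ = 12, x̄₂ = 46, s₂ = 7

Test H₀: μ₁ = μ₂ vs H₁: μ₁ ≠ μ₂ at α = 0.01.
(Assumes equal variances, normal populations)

Answer: t = -1.6340, fail to reject H₀

Derivation:
Pooled variance: s²_p = [18×9² + 11×7²]/(29) = 68.8621
s_p = 8.2983
SE = s_p×√(1/n₁ + 1/n₂) = 8.2983×√(1/19 + 1/12) = 3.0599
t = (x̄₁ - x̄₂)/SE = (41 - 46)/3.0599 = -1.6340
df = 29, t-critical = ±2.756
Decision: fail to reject H₀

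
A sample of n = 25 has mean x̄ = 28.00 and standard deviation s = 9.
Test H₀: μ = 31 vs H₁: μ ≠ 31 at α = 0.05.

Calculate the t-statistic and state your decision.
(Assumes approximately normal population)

df = n - 1 = 24
SE = s/√n = 9/√25 = 1.8000
t = (x̄ - μ₀)/SE = (28.00 - 31)/1.8000 = -1.6667
Critical value: t_{0.025,24} = ±2.064
p-value ≈ 0.1086
Decision: fail to reject H₀

Answer: t = -1.6667, fail to reject H₀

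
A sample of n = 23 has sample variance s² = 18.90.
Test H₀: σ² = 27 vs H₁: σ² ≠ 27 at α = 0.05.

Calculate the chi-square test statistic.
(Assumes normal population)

Answer: χ² = 15.4000, fail to reject H₀

Derivation:
df = n - 1 = 22
χ² = (n-1)s²/σ₀² = 22×18.90/27 = 15.4000
Critical values: χ²_{0.975,22} = 10.982, χ²_{0.025,22} = 36.781
Rejection region: χ² < 10.982 or χ² > 36.781
Decision: fail to reject H₀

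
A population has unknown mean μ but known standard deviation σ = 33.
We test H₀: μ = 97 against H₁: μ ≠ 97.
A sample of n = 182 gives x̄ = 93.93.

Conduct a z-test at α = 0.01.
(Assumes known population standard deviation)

Answer: z = -1.2551, fail to reject H₀

Derivation:
Standard error: SE = σ/√n = 33/√182 = 2.4461
z-statistic: z = (x̄ - μ₀)/SE = (93.93 - 97)/2.4461 = -1.2551
Critical value: ±2.576
p-value = 0.2094
Decision: fail to reject H₀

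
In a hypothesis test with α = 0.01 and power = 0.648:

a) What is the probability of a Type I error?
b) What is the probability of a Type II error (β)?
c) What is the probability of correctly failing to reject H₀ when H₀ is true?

a) Type I error probability = α = 0.01
b) Power = P(reject H₀ | H₁ true) = 1 - β = 0.648, so Type II error probability = β = 1 - Power = 0.352
c) P(fail to reject H₀ | H₀ true) = 1 - α = 0.99

Answer: a) 0.01, b) 0.352, c) 0.99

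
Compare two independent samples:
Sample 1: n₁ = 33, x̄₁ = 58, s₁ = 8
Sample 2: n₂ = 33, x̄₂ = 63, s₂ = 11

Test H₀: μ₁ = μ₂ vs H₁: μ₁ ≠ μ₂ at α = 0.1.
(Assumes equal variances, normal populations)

Pooled variance: s²_p = [32×8² + 32×11²]/(64) = 92.5000
s_p = 9.6177
SE = s_p×√(1/n₁ + 1/n₂) = 9.6177×√(1/33 + 1/33) = 2.3677
t = (x̄₁ - x̄₂)/SE = (58 - 63)/2.3677 = -2.1118
df = 64, t-critical = ±1.669
Decision: reject H₀

Answer: t = -2.1118, reject H₀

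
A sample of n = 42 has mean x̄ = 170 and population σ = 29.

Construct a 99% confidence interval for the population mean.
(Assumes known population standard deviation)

Answer: (158.4729, 181.5271)

Derivation:
Confidence level: 99%, α = 0.01
z_0.005 = 2.576
SE = σ/√n = 29/√42 = 4.4748
Margin of error = 2.576 × 4.4748 = 11.5271
CI: x̄ ± margin = 170 ± 11.5271
CI: (158.4729, 181.5271)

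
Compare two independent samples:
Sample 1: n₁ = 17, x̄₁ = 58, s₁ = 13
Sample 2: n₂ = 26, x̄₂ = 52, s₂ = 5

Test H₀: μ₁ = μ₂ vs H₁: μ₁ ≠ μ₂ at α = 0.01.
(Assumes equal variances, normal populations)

Pooled variance: s²_p = [16×13² + 25×5²]/(41) = 81.1951
s_p = 9.0108
SE = s_p×√(1/n₁ + 1/n₂) = 9.0108×√(1/17 + 1/26) = 2.8105
t = (x̄₁ - x̄₂)/SE = (58 - 52)/2.8105 = 2.1349
df = 41, t-critical = ±2.701
Decision: fail to reject H₀

Answer: t = 2.1349, fail to reject H₀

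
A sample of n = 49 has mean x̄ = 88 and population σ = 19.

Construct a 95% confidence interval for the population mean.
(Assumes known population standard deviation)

Answer: (82.6800, 93.3200)

Derivation:
Confidence level: 95%, α = 0.05
z_0.025 = 1.960
SE = σ/√n = 19/√49 = 2.7143
Margin of error = 1.960 × 2.7143 = 5.3200
CI: x̄ ± margin = 88 ± 5.3200
CI: (82.6800, 93.3200)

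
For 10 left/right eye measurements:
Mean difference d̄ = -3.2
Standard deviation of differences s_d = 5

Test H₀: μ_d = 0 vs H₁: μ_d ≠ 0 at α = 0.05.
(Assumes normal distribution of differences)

Answer: t = -2.0239, fail to reject H₀

Derivation:
df = n - 1 = 9
SE = s_d/√n = 5/√10 = 1.5811
t = d̄/SE = -3.2/1.5811 = -2.0239
Critical value: t_{0.025,9} = ±2.262
p-value ≈ 0.0737
Decision: fail to reject H₀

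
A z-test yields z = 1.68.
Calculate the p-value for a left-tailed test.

For z = 1.68:
p = P(Z < 1.68) = Φ(1.68) = 0.9535

Answer: p-value ≈ 0.9535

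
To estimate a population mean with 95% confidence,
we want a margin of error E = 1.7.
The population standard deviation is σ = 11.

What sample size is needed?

z_0.025 = 1.960
n = (z×σ/E)² = (1.960×11/1.7)²
n = 160.8421
Round up: n = 161

Answer: n = 161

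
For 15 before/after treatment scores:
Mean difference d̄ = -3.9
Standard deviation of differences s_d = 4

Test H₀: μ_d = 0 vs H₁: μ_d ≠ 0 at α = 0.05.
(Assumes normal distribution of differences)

df = n - 1 = 14
SE = s_d/√n = 4/√15 = 1.0328
t = d̄/SE = -3.9/1.0328 = -3.7761
Critical value: t_{0.025,14} = ±2.145
p-value ≈ 0.0020
Decision: reject H₀

Answer: t = -3.7761, reject H₀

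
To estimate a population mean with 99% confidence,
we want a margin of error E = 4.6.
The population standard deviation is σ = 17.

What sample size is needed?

Answer: n = 91

Derivation:
z_0.005 = 2.576
n = (z×σ/E)² = (2.576×17/4.6)²
n = 90.6304
Round up: n = 91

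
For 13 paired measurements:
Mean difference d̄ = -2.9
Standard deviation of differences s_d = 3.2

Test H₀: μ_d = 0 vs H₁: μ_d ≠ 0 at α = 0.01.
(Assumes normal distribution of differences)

df = n - 1 = 12
SE = s_d/√n = 3.2/√13 = 0.8875
t = d̄/SE = -2.9/0.8875 = -3.2676
Critical value: t_{0.005,12} = ±3.055
p-value ≈ 0.0067
Decision: reject H₀

Answer: t = -3.2676, reject H₀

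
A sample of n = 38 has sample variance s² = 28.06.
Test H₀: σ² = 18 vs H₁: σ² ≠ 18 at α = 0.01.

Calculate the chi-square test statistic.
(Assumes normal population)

df = n - 1 = 37
χ² = (n-1)s²/σ₀² = 37×28.06/18 = 57.6789
Critical values: χ²_{0.995,37} = 18.586, χ²_{0.005,37} = 62.883
Rejection region: χ² < 18.586 or χ² > 62.883
Decision: fail to reject H₀

Answer: χ² = 57.6789, fail to reject H₀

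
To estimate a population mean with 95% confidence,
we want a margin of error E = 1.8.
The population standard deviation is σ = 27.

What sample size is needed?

z_0.025 = 1.960
n = (z×σ/E)² = (1.960×27/1.8)²
n = 864.3600
Round up: n = 865

Answer: n = 865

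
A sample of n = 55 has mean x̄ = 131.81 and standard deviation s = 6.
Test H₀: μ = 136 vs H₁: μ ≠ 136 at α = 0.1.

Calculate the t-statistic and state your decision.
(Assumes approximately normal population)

Answer: t = -5.1792, reject H₀

Derivation:
df = n - 1 = 54
SE = s/√n = 6/√55 = 0.8090
t = (x̄ - μ₀)/SE = (131.81 - 136)/0.8090 = -5.1792
Critical value: t_{0.05,54} = ±1.674
p-value < 0.0001
Decision: reject H₀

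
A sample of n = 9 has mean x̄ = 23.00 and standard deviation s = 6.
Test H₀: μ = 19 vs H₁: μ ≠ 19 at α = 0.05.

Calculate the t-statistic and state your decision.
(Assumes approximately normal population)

Answer: t = 2.0000, fail to reject H₀

Derivation:
df = n - 1 = 8
SE = s/√n = 6/√9 = 2.0000
t = (x̄ - μ₀)/SE = (23.00 - 19)/2.0000 = 2.0000
Critical value: t_{0.025,8} = ±2.306
p-value ≈ 0.0805
Decision: fail to reject H₀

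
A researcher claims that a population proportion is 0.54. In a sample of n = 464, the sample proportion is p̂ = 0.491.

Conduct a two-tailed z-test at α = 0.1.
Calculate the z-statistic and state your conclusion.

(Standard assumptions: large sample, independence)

Answer: z = -2.1177, reject H₀

Derivation:
H₀: p = 0.54, H₁: p ≠ 0.54
Standard error: SE = √(p₀(1-p₀)/n) = √(0.54×0.46/464) = 0.023138
z-statistic: z = (p̂ - p₀)/SE = (0.491 - 0.54)/0.023138 = -2.1177
Critical value: z_0.05 = ±1.645
p-value = 0.0342
Decision: reject H₀ at α = 0.1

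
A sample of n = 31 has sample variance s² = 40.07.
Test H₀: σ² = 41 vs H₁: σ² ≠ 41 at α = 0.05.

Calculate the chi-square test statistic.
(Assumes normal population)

Answer: χ² = 29.3195, fail to reject H₀

Derivation:
df = n - 1 = 30
χ² = (n-1)s²/σ₀² = 30×40.07/41 = 29.3195
Critical values: χ²_{0.975,30} = 16.791, χ²_{0.025,30} = 46.979
Rejection region: χ² < 16.791 or χ² > 46.979
Decision: fail to reject H₀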